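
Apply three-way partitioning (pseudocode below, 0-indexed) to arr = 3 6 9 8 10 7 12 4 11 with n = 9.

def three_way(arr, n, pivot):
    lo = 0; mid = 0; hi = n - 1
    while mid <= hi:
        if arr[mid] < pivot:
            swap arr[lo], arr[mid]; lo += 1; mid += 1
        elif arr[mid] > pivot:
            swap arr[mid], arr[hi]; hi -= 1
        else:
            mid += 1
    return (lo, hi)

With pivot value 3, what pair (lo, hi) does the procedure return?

(0, 0)

pivot = 3; lo=0, mid=0, hi=8
arr[mid]=3=3: mid=1
arr[mid]=6>3: swap arr[1],arr[8]; hi=7 → 3 11 9 8 10 7 12 4 6
arr[mid]=11>3: swap arr[1],arr[7]; hi=6 → 3 4 9 8 10 7 12 11 6
arr[mid]=4>3: swap arr[1],arr[6]; hi=5 → 3 12 9 8 10 7 4 11 6
arr[mid]=12>3: swap arr[1],arr[5]; hi=4 → 3 7 9 8 10 12 4 11 6
arr[mid]=7>3: swap arr[1],arr[4]; hi=3 → 3 10 9 8 7 12 4 11 6
arr[mid]=10>3: swap arr[1],arr[3]; hi=2 → 3 8 9 10 7 12 4 11 6
arr[mid]=8>3: swap arr[1],arr[2]; hi=1 → 3 9 8 10 7 12 4 11 6
arr[mid]=9>3: swap arr[1],arr[1]; hi=0 → 3 9 8 10 7 12 4 11 6
end: lo=0, hi=0; arr = 3 9 8 10 7 12 4 11 6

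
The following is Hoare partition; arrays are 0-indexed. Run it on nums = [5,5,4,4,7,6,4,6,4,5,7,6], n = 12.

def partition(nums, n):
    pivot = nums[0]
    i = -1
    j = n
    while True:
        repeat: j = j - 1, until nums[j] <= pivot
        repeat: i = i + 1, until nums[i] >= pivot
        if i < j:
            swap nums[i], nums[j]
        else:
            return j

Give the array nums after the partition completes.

pivot = nums[0] = 5; i = -1, j = 12
j→9 (nums[9]=5≤5), i→0 (nums[0]=5≥5); i<j, swap → [5,5,4,4,7,6,4,6,4,5,7,6]
j→8 (nums[8]=4≤5), i→1 (nums[1]=5≥5); i<j, swap → [5,4,4,4,7,6,4,6,5,5,7,6]
j→6 (nums[6]=4≤5), i→4 (nums[4]=7≥5); i<j, swap → [5,4,4,4,4,6,7,6,5,5,7,6]
j→4, i→5; i≥j, return j=4. nums = [5,4,4,4,4,6,7,6,5,5,7,6]

[5,4,4,4,4,6,7,6,5,5,7,6]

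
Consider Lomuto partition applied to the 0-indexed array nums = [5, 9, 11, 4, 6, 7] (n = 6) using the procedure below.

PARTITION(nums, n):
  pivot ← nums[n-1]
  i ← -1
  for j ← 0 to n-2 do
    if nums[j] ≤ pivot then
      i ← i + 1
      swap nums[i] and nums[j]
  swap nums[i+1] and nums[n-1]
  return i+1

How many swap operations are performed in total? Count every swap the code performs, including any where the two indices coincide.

pivot=7, i=-1
j=0: 5≤7, i=0, swap(0,0) ⇒ [5, 9, 11, 4, 6, 7]
j=1: 9>7, skip
j=2: 11>7, skip
j=3: 4≤7, i=1, swap(1,3) ⇒ [5, 4, 11, 9, 6, 7]
j=4: 6≤7, i=2, swap(2,4) ⇒ [5, 4, 6, 9, 11, 7]
swap(3,5) ⇒ [5, 4, 6, 7, 11, 9]; return 3

4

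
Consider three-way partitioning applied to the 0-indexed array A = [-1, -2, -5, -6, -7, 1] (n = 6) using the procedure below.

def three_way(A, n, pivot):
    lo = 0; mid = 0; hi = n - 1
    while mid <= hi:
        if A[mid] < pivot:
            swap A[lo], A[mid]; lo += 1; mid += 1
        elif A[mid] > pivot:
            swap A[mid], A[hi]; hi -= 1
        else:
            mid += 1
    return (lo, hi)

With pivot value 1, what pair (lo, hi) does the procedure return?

(5, 5)

pivot = 1; lo=0, mid=0, hi=5
A[mid]=-1<1: swap A[0],A[0]; lo=1,mid=1 → [-1, -2, -5, -6, -7, 1]
A[mid]=-2<1: swap A[1],A[1]; lo=2,mid=2 → [-1, -2, -5, -6, -7, 1]
A[mid]=-5<1: swap A[2],A[2]; lo=3,mid=3 → [-1, -2, -5, -6, -7, 1]
A[mid]=-6<1: swap A[3],A[3]; lo=4,mid=4 → [-1, -2, -5, -6, -7, 1]
A[mid]=-7<1: swap A[4],A[4]; lo=5,mid=5 → [-1, -2, -5, -6, -7, 1]
A[mid]=1=1: mid=6
end: lo=5, hi=5; A = [-1, -2, -5, -6, -7, 1]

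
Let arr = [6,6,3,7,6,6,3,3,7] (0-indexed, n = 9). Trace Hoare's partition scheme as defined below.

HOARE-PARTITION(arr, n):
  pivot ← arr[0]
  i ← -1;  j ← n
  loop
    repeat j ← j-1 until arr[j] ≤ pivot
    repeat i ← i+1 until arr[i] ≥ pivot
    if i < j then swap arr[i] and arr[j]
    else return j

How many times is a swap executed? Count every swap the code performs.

pivot=6
j stops at 7 (3), i stops at 0 (6); swap ⇒ [3,6,3,7,6,6,3,6,7]
j stops at 6 (3), i stops at 1 (6); swap ⇒ [3,3,3,7,6,6,6,6,7]
j stops at 5 (6), i stops at 3 (7); swap ⇒ [3,3,3,6,6,7,6,6,7]
j stops at 4, i stops at 4; i≥j ⇒ return 4. arr=[3,3,3,6,6,7,6,6,7]

3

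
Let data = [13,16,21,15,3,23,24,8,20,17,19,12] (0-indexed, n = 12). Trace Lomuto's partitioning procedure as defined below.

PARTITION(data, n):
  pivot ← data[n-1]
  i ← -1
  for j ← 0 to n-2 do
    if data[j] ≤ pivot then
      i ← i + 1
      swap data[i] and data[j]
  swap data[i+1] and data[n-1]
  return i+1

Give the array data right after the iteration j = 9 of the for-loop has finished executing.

[3,8,21,15,13,23,24,16,20,17,19,12]

pivot = data[11] = 12; i = -1
j=0: data[0]=13 > 12 → no swap
j=1: data[1]=16 > 12 → no swap
j=2: data[2]=21 > 12 → no swap
j=3: data[3]=15 > 12 → no swap
j=4: data[4]=3 ≤ 12 → i=0, swap data[0],data[4] → [3,16,21,15,13,23,24,8,20,17,19,12]
j=5: data[5]=23 > 12 → no swap
j=6: data[6]=24 > 12 → no swap
j=7: data[7]=8 ≤ 12 → i=1, swap data[1],data[7] → [3,8,21,15,13,23,24,16,20,17,19,12]
j=8: data[8]=20 > 12 → no swap
j=9: data[9]=17 > 12 → no swap
(after j=9) data = [3,8,21,15,13,23,24,16,20,17,19,12]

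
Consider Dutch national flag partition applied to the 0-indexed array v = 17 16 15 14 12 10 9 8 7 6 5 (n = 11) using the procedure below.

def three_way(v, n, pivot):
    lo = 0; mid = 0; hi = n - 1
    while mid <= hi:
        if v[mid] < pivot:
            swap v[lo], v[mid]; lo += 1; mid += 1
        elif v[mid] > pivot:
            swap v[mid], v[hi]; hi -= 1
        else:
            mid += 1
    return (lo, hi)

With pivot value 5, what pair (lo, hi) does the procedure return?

pivot = 5; lo=0, mid=0, hi=10
v[mid]=17>5: swap v[0],v[10]; hi=9 → 5 16 15 14 12 10 9 8 7 6 17
v[mid]=5=5: mid=1
v[mid]=16>5: swap v[1],v[9]; hi=8 → 5 6 15 14 12 10 9 8 7 16 17
v[mid]=6>5: swap v[1],v[8]; hi=7 → 5 7 15 14 12 10 9 8 6 16 17
v[mid]=7>5: swap v[1],v[7]; hi=6 → 5 8 15 14 12 10 9 7 6 16 17
v[mid]=8>5: swap v[1],v[6]; hi=5 → 5 9 15 14 12 10 8 7 6 16 17
v[mid]=9>5: swap v[1],v[5]; hi=4 → 5 10 15 14 12 9 8 7 6 16 17
v[mid]=10>5: swap v[1],v[4]; hi=3 → 5 12 15 14 10 9 8 7 6 16 17
v[mid]=12>5: swap v[1],v[3]; hi=2 → 5 14 15 12 10 9 8 7 6 16 17
v[mid]=14>5: swap v[1],v[2]; hi=1 → 5 15 14 12 10 9 8 7 6 16 17
v[mid]=15>5: swap v[1],v[1]; hi=0 → 5 15 14 12 10 9 8 7 6 16 17
end: lo=0, hi=0; v = 5 15 14 12 10 9 8 7 6 16 17

(0, 0)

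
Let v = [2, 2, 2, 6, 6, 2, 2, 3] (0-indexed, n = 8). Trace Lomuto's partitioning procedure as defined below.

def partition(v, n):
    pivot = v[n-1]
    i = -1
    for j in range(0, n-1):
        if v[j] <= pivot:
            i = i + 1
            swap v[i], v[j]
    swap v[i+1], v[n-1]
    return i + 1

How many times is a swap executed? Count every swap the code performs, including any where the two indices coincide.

pivot=3, i=-1
j=0: 2≤3, i=0, swap(0,0) ⇒ [2, 2, 2, 6, 6, 2, 2, 3]
j=1: 2≤3, i=1, swap(1,1) ⇒ [2, 2, 2, 6, 6, 2, 2, 3]
j=2: 2≤3, i=2, swap(2,2) ⇒ [2, 2, 2, 6, 6, 2, 2, 3]
j=3: 6>3, skip
j=4: 6>3, skip
j=5: 2≤3, i=3, swap(3,5) ⇒ [2, 2, 2, 2, 6, 6, 2, 3]
j=6: 2≤3, i=4, swap(4,6) ⇒ [2, 2, 2, 2, 2, 6, 6, 3]
swap(5,7) ⇒ [2, 2, 2, 2, 2, 3, 6, 6]; return 5

6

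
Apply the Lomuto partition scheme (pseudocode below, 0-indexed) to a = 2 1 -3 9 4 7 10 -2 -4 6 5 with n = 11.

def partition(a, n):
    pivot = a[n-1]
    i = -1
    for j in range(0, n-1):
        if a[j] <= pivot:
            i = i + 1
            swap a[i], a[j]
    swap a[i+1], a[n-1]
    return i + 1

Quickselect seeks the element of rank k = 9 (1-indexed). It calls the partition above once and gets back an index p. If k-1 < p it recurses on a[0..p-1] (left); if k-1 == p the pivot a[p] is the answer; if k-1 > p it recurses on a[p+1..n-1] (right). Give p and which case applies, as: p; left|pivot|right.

pivot=5, i=-1
j=0: 2≤5, i=0, swap(0,0) ⇒ 2 1 -3 9 4 7 10 -2 -4 6 5
j=1: 1≤5, i=1, swap(1,1) ⇒ 2 1 -3 9 4 7 10 -2 -4 6 5
j=2: -3≤5, i=2, swap(2,2) ⇒ 2 1 -3 9 4 7 10 -2 -4 6 5
j=3: 9>5, skip
j=4: 4≤5, i=3, swap(3,4) ⇒ 2 1 -3 4 9 7 10 -2 -4 6 5
j=5: 7>5, skip
j=6: 10>5, skip
j=7: -2≤5, i=4, swap(4,7) ⇒ 2 1 -3 4 -2 7 10 9 -4 6 5
j=8: -4≤5, i=5, swap(5,8) ⇒ 2 1 -3 4 -2 -4 10 9 7 6 5
j=9: 6>5, skip
swap(6,10) ⇒ 2 1 -3 4 -2 -4 5 9 7 6 10; return 6
p = 6; k-1 = 8 > 6 ⇒ right

6; right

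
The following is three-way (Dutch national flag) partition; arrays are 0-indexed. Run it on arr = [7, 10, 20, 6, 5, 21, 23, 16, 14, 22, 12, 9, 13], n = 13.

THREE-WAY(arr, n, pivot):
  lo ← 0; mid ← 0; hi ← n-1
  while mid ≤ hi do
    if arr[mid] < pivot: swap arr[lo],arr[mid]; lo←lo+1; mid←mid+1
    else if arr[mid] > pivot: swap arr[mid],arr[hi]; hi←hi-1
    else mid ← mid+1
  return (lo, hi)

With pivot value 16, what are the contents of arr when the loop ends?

pivot = 16; lo=0, mid=0, hi=12
arr[mid]=7<16: swap arr[0],arr[0]; lo=1,mid=1 → [7, 10, 20, 6, 5, 21, 23, 16, 14, 22, 12, 9, 13]
arr[mid]=10<16: swap arr[1],arr[1]; lo=2,mid=2 → [7, 10, 20, 6, 5, 21, 23, 16, 14, 22, 12, 9, 13]
arr[mid]=20>16: swap arr[2],arr[12]; hi=11 → [7, 10, 13, 6, 5, 21, 23, 16, 14, 22, 12, 9, 20]
arr[mid]=13<16: swap arr[2],arr[2]; lo=3,mid=3 → [7, 10, 13, 6, 5, 21, 23, 16, 14, 22, 12, 9, 20]
arr[mid]=6<16: swap arr[3],arr[3]; lo=4,mid=4 → [7, 10, 13, 6, 5, 21, 23, 16, 14, 22, 12, 9, 20]
arr[mid]=5<16: swap arr[4],arr[4]; lo=5,mid=5 → [7, 10, 13, 6, 5, 21, 23, 16, 14, 22, 12, 9, 20]
arr[mid]=21>16: swap arr[5],arr[11]; hi=10 → [7, 10, 13, 6, 5, 9, 23, 16, 14, 22, 12, 21, 20]
arr[mid]=9<16: swap arr[5],arr[5]; lo=6,mid=6 → [7, 10, 13, 6, 5, 9, 23, 16, 14, 22, 12, 21, 20]
arr[mid]=23>16: swap arr[6],arr[10]; hi=9 → [7, 10, 13, 6, 5, 9, 12, 16, 14, 22, 23, 21, 20]
arr[mid]=12<16: swap arr[6],arr[6]; lo=7,mid=7 → [7, 10, 13, 6, 5, 9, 12, 16, 14, 22, 23, 21, 20]
arr[mid]=16=16: mid=8
arr[mid]=14<16: swap arr[7],arr[8]; lo=8,mid=9 → [7, 10, 13, 6, 5, 9, 12, 14, 16, 22, 23, 21, 20]
arr[mid]=22>16: swap arr[9],arr[9]; hi=8 → [7, 10, 13, 6, 5, 9, 12, 14, 16, 22, 23, 21, 20]
end: lo=8, hi=8; arr = [7, 10, 13, 6, 5, 9, 12, 14, 16, 22, 23, 21, 20]

[7, 10, 13, 6, 5, 9, 12, 14, 16, 22, 23, 21, 20]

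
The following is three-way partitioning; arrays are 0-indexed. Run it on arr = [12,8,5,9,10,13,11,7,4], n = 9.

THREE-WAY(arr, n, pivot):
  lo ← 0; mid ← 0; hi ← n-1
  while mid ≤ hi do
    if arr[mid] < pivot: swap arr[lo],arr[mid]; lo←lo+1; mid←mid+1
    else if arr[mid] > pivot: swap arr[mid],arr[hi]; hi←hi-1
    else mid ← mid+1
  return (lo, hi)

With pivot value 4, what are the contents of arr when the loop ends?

[4,5,9,10,13,11,7,8,12]

lo=0 mid=0 hi=8
12>4: swap(0,8), hi=7 ⇒ [4,8,5,9,10,13,11,7,12]
4=4: mid=1
8>4: swap(1,7), hi=6 ⇒ [4,7,5,9,10,13,11,8,12]
7>4: swap(1,6), hi=5 ⇒ [4,11,5,9,10,13,7,8,12]
11>4: swap(1,5), hi=4 ⇒ [4,13,5,9,10,11,7,8,12]
13>4: swap(1,4), hi=3 ⇒ [4,10,5,9,13,11,7,8,12]
10>4: swap(1,3), hi=2 ⇒ [4,9,5,10,13,11,7,8,12]
9>4: swap(1,2), hi=1 ⇒ [4,5,9,10,13,11,7,8,12]
5>4: swap(1,1), hi=0 ⇒ [4,5,9,10,13,11,7,8,12]
done. lo=0 hi=0; arr=[4,5,9,10,13,11,7,8,12]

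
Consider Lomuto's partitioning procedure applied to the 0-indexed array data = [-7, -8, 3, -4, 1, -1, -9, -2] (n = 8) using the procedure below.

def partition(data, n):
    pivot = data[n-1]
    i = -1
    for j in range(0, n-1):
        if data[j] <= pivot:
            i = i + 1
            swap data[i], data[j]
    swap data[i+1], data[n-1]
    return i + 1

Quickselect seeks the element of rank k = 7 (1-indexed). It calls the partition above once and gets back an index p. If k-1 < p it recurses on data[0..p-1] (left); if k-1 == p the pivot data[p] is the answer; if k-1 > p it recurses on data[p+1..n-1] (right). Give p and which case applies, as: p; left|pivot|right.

4; right

pivot = data[7] = -2; i = -1
j=0: data[0]=-7 ≤ -2 → i=0, swap data[0],data[0] (no change) → [-7, -8, 3, -4, 1, -1, -9, -2]
j=1: data[1]=-8 ≤ -2 → i=1, swap data[1],data[1] (no change) → [-7, -8, 3, -4, 1, -1, -9, -2]
j=2: data[2]=3 > -2 → no swap
j=3: data[3]=-4 ≤ -2 → i=2, swap data[2],data[3] → [-7, -8, -4, 3, 1, -1, -9, -2]
j=4: data[4]=1 > -2 → no swap
j=5: data[5]=-1 > -2 → no swap
j=6: data[6]=-9 ≤ -2 → i=3, swap data[3],data[6] → [-7, -8, -4, -9, 1, -1, 3, -2]
final swap data[4],data[7] → [-7, -8, -4, -9, -2, -1, 3, 1]; return 4
p = 4; k-1 = 6 > 4 ⇒ right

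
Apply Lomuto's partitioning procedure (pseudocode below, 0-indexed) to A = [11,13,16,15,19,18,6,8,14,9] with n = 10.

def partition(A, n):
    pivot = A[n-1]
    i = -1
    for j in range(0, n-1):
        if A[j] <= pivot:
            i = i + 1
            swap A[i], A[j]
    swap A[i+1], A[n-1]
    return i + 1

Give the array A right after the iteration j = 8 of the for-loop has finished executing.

[6,8,16,15,19,18,11,13,14,9]

pivot = A[9] = 9; i = -1
j=0: A[0]=11 > 9 → no swap
j=1: A[1]=13 > 9 → no swap
j=2: A[2]=16 > 9 → no swap
j=3: A[3]=15 > 9 → no swap
j=4: A[4]=19 > 9 → no swap
j=5: A[5]=18 > 9 → no swap
j=6: A[6]=6 ≤ 9 → i=0, swap A[0],A[6] → [6,13,16,15,19,18,11,8,14,9]
j=7: A[7]=8 ≤ 9 → i=1, swap A[1],A[7] → [6,8,16,15,19,18,11,13,14,9]
j=8: A[8]=14 > 9 → no swap
(after j=8) A = [6,8,16,15,19,18,11,13,14,9]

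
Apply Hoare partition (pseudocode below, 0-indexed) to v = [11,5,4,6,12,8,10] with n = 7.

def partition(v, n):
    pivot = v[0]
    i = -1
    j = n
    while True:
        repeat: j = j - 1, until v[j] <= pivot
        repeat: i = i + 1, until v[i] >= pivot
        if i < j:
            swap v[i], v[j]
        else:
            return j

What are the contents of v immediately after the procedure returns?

pivot = v[0] = 11; i = -1, j = 7
j→6 (v[6]=10≤11), i→0 (v[0]=11≥11); i<j, swap → [10,5,4,6,12,8,11]
j→5 (v[5]=8≤11), i→4 (v[4]=12≥11); i<j, swap → [10,5,4,6,8,12,11]
j→4, i→5; i≥j, return j=4. v = [10,5,4,6,8,12,11]

[10,5,4,6,8,12,11]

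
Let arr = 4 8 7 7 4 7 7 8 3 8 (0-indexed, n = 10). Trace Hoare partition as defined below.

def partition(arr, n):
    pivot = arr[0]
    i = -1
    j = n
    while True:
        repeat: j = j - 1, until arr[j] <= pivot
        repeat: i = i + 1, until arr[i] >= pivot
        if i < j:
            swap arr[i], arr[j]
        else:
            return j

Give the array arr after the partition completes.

pivot = arr[0] = 4; i = -1, j = 10
j→8 (arr[8]=3≤4), i→0 (arr[0]=4≥4); i<j, swap → 3 8 7 7 4 7 7 8 4 8
j→4 (arr[4]=4≤4), i→1 (arr[1]=8≥4); i<j, swap → 3 4 7 7 8 7 7 8 4 8
j→1, i→2; i≥j, return j=1. arr = 3 4 7 7 8 7 7 8 4 8

3 4 7 7 8 7 7 8 4 8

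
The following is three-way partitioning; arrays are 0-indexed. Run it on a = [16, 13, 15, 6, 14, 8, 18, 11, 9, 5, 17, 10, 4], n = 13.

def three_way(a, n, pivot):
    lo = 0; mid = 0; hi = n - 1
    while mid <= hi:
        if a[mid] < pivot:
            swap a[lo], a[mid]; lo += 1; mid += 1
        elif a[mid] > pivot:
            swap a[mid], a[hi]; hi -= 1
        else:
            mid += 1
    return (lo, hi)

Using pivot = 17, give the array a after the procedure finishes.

lo=0 mid=0 hi=12
16<17: swap(0,0), lo=1 mid=1 ⇒ [16, 13, 15, 6, 14, 8, 18, 11, 9, 5, 17, 10, 4]
13<17: swap(1,1), lo=2 mid=2 ⇒ [16, 13, 15, 6, 14, 8, 18, 11, 9, 5, 17, 10, 4]
15<17: swap(2,2), lo=3 mid=3 ⇒ [16, 13, 15, 6, 14, 8, 18, 11, 9, 5, 17, 10, 4]
6<17: swap(3,3), lo=4 mid=4 ⇒ [16, 13, 15, 6, 14, 8, 18, 11, 9, 5, 17, 10, 4]
14<17: swap(4,4), lo=5 mid=5 ⇒ [16, 13, 15, 6, 14, 8, 18, 11, 9, 5, 17, 10, 4]
8<17: swap(5,5), lo=6 mid=6 ⇒ [16, 13, 15, 6, 14, 8, 18, 11, 9, 5, 17, 10, 4]
18>17: swap(6,12), hi=11 ⇒ [16, 13, 15, 6, 14, 8, 4, 11, 9, 5, 17, 10, 18]
4<17: swap(6,6), lo=7 mid=7 ⇒ [16, 13, 15, 6, 14, 8, 4, 11, 9, 5, 17, 10, 18]
11<17: swap(7,7), lo=8 mid=8 ⇒ [16, 13, 15, 6, 14, 8, 4, 11, 9, 5, 17, 10, 18]
9<17: swap(8,8), lo=9 mid=9 ⇒ [16, 13, 15, 6, 14, 8, 4, 11, 9, 5, 17, 10, 18]
5<17: swap(9,9), lo=10 mid=10 ⇒ [16, 13, 15, 6, 14, 8, 4, 11, 9, 5, 17, 10, 18]
17=17: mid=11
10<17: swap(10,11), lo=11 mid=12 ⇒ [16, 13, 15, 6, 14, 8, 4, 11, 9, 5, 10, 17, 18]
done. lo=11 hi=11; a=[16, 13, 15, 6, 14, 8, 4, 11, 9, 5, 10, 17, 18]

[16, 13, 15, 6, 14, 8, 4, 11, 9, 5, 10, 17, 18]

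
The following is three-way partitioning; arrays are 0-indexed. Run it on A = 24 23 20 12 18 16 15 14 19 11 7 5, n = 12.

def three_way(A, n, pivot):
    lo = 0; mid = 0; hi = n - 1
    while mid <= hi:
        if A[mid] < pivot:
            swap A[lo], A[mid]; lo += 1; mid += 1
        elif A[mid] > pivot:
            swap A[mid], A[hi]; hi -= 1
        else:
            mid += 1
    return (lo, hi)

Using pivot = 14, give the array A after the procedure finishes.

5 7 11 12 14 15 16 19 18 20 23 24

pivot = 14; lo=0, mid=0, hi=11
A[mid]=24>14: swap A[0],A[11]; hi=10 → 5 23 20 12 18 16 15 14 19 11 7 24
A[mid]=5<14: swap A[0],A[0]; lo=1,mid=1 → 5 23 20 12 18 16 15 14 19 11 7 24
A[mid]=23>14: swap A[1],A[10]; hi=9 → 5 7 20 12 18 16 15 14 19 11 23 24
A[mid]=7<14: swap A[1],A[1]; lo=2,mid=2 → 5 7 20 12 18 16 15 14 19 11 23 24
A[mid]=20>14: swap A[2],A[9]; hi=8 → 5 7 11 12 18 16 15 14 19 20 23 24
A[mid]=11<14: swap A[2],A[2]; lo=3,mid=3 → 5 7 11 12 18 16 15 14 19 20 23 24
A[mid]=12<14: swap A[3],A[3]; lo=4,mid=4 → 5 7 11 12 18 16 15 14 19 20 23 24
A[mid]=18>14: swap A[4],A[8]; hi=7 → 5 7 11 12 19 16 15 14 18 20 23 24
A[mid]=19>14: swap A[4],A[7]; hi=6 → 5 7 11 12 14 16 15 19 18 20 23 24
A[mid]=14=14: mid=5
A[mid]=16>14: swap A[5],A[6]; hi=5 → 5 7 11 12 14 15 16 19 18 20 23 24
A[mid]=15>14: swap A[5],A[5]; hi=4 → 5 7 11 12 14 15 16 19 18 20 23 24
end: lo=4, hi=4; A = 5 7 11 12 14 15 16 19 18 20 23 24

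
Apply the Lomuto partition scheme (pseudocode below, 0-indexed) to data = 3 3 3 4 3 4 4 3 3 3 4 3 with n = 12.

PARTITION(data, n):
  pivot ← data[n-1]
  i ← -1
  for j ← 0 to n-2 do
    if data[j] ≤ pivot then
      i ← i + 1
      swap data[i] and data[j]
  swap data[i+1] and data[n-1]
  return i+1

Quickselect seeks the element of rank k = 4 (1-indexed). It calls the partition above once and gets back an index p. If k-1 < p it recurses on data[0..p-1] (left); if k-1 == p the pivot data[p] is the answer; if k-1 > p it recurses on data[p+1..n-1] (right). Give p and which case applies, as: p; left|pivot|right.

pivot = data[11] = 3; i = -1
j=0: data[0]=3 ≤ 3 → i=0, swap data[0],data[0] (no change) → 3 3 3 4 3 4 4 3 3 3 4 3
j=1: data[1]=3 ≤ 3 → i=1, swap data[1],data[1] (no change) → 3 3 3 4 3 4 4 3 3 3 4 3
j=2: data[2]=3 ≤ 3 → i=2, swap data[2],data[2] (no change) → 3 3 3 4 3 4 4 3 3 3 4 3
j=3: data[3]=4 > 3 → no swap
j=4: data[4]=3 ≤ 3 → i=3, swap data[3],data[4] → 3 3 3 3 4 4 4 3 3 3 4 3
j=5: data[5]=4 > 3 → no swap
j=6: data[6]=4 > 3 → no swap
j=7: data[7]=3 ≤ 3 → i=4, swap data[4],data[7] → 3 3 3 3 3 4 4 4 3 3 4 3
j=8: data[8]=3 ≤ 3 → i=5, swap data[5],data[8] → 3 3 3 3 3 3 4 4 4 3 4 3
j=9: data[9]=3 ≤ 3 → i=6, swap data[6],data[9] → 3 3 3 3 3 3 3 4 4 4 4 3
j=10: data[10]=4 > 3 → no swap
final swap data[7],data[11] → 3 3 3 3 3 3 3 3 4 4 4 4; return 7
p = 7; k-1 = 3 < 7 ⇒ left

7; left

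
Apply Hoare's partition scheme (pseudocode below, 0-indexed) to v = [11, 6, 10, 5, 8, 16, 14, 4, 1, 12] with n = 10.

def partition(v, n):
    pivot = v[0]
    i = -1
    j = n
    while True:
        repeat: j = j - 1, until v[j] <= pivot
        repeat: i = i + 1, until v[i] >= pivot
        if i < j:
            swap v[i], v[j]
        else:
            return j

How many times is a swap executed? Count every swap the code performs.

pivot = v[0] = 11; i = -1, j = 10
j→8 (v[8]=1≤11), i→0 (v[0]=11≥11); i<j, swap → [1, 6, 10, 5, 8, 16, 14, 4, 11, 12]
j→7 (v[7]=4≤11), i→5 (v[5]=16≥11); i<j, swap → [1, 6, 10, 5, 8, 4, 14, 16, 11, 12]
j→5, i→6; i≥j, return j=5. v = [1, 6, 10, 5, 8, 4, 14, 16, 11, 12]

2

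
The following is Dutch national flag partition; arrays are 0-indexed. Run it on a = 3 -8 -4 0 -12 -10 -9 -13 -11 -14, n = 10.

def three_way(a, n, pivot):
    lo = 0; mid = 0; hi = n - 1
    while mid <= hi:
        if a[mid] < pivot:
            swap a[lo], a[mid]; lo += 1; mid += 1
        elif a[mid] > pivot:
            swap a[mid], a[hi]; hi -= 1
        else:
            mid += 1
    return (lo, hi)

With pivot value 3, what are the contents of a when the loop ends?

-8 -4 0 -12 -10 -9 -13 -11 -14 3

pivot = 3; lo=0, mid=0, hi=9
a[mid]=3=3: mid=1
a[mid]=-8<3: swap a[0],a[1]; lo=1,mid=2 → -8 3 -4 0 -12 -10 -9 -13 -11 -14
a[mid]=-4<3: swap a[1],a[2]; lo=2,mid=3 → -8 -4 3 0 -12 -10 -9 -13 -11 -14
a[mid]=0<3: swap a[2],a[3]; lo=3,mid=4 → -8 -4 0 3 -12 -10 -9 -13 -11 -14
a[mid]=-12<3: swap a[3],a[4]; lo=4,mid=5 → -8 -4 0 -12 3 -10 -9 -13 -11 -14
a[mid]=-10<3: swap a[4],a[5]; lo=5,mid=6 → -8 -4 0 -12 -10 3 -9 -13 -11 -14
a[mid]=-9<3: swap a[5],a[6]; lo=6,mid=7 → -8 -4 0 -12 -10 -9 3 -13 -11 -14
a[mid]=-13<3: swap a[6],a[7]; lo=7,mid=8 → -8 -4 0 -12 -10 -9 -13 3 -11 -14
a[mid]=-11<3: swap a[7],a[8]; lo=8,mid=9 → -8 -4 0 -12 -10 -9 -13 -11 3 -14
a[mid]=-14<3: swap a[8],a[9]; lo=9,mid=10 → -8 -4 0 -12 -10 -9 -13 -11 -14 3
end: lo=9, hi=9; a = -8 -4 0 -12 -10 -9 -13 -11 -14 3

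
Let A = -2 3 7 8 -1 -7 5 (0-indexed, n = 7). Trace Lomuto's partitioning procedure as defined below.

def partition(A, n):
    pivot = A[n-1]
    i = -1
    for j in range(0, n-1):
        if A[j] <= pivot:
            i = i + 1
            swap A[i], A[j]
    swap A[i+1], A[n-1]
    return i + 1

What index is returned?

pivot = A[6] = 5; i = -1
j=0: A[0]=-2 ≤ 5 → i=0, swap A[0],A[0] (no change) → -2 3 7 8 -1 -7 5
j=1: A[1]=3 ≤ 5 → i=1, swap A[1],A[1] (no change) → -2 3 7 8 -1 -7 5
j=2: A[2]=7 > 5 → no swap
j=3: A[3]=8 > 5 → no swap
j=4: A[4]=-1 ≤ 5 → i=2, swap A[2],A[4] → -2 3 -1 8 7 -7 5
j=5: A[5]=-7 ≤ 5 → i=3, swap A[3],A[5] → -2 3 -1 -7 7 8 5
final swap A[4],A[6] → -2 3 -1 -7 5 8 7; return 4

4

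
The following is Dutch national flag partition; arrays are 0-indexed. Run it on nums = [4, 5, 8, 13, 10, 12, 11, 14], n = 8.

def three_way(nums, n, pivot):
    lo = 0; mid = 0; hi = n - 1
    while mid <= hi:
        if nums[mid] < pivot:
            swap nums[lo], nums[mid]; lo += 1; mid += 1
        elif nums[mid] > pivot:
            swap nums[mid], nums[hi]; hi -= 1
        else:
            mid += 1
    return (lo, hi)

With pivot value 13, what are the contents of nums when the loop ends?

lo=0 mid=0 hi=7
4<13: swap(0,0), lo=1 mid=1 ⇒ [4, 5, 8, 13, 10, 12, 11, 14]
5<13: swap(1,1), lo=2 mid=2 ⇒ [4, 5, 8, 13, 10, 12, 11, 14]
8<13: swap(2,2), lo=3 mid=3 ⇒ [4, 5, 8, 13, 10, 12, 11, 14]
13=13: mid=4
10<13: swap(3,4), lo=4 mid=5 ⇒ [4, 5, 8, 10, 13, 12, 11, 14]
12<13: swap(4,5), lo=5 mid=6 ⇒ [4, 5, 8, 10, 12, 13, 11, 14]
11<13: swap(5,6), lo=6 mid=7 ⇒ [4, 5, 8, 10, 12, 11, 13, 14]
14>13: swap(7,7), hi=6 ⇒ [4, 5, 8, 10, 12, 11, 13, 14]
done. lo=6 hi=6; nums=[4, 5, 8, 10, 12, 11, 13, 14]

[4, 5, 8, 10, 12, 11, 13, 14]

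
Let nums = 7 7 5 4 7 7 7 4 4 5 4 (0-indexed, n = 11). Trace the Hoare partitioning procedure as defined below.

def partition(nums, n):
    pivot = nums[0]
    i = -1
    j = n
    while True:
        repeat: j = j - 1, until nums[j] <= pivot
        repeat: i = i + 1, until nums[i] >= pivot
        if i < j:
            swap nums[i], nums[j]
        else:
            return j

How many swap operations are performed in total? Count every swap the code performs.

pivot=7
j stops at 10 (4), i stops at 0 (7); swap ⇒ 4 7 5 4 7 7 7 4 4 5 7
j stops at 9 (5), i stops at 1 (7); swap ⇒ 4 5 5 4 7 7 7 4 4 7 7
j stops at 8 (4), i stops at 4 (7); swap ⇒ 4 5 5 4 4 7 7 4 7 7 7
j stops at 7 (4), i stops at 5 (7); swap ⇒ 4 5 5 4 4 4 7 7 7 7 7
j stops at 6, i stops at 6; i≥j ⇒ return 6. nums=4 5 5 4 4 4 7 7 7 7 7

4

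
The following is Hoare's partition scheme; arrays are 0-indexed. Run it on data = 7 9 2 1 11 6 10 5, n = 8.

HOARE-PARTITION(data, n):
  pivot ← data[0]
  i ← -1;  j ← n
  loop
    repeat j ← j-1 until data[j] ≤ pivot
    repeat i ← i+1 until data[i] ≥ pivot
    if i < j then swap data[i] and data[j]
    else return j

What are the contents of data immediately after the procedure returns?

5 6 2 1 11 9 10 7

pivot=7
j stops at 7 (5), i stops at 0 (7); swap ⇒ 5 9 2 1 11 6 10 7
j stops at 5 (6), i stops at 1 (9); swap ⇒ 5 6 2 1 11 9 10 7
j stops at 3, i stops at 4; i≥j ⇒ return 3. data=5 6 2 1 11 9 10 7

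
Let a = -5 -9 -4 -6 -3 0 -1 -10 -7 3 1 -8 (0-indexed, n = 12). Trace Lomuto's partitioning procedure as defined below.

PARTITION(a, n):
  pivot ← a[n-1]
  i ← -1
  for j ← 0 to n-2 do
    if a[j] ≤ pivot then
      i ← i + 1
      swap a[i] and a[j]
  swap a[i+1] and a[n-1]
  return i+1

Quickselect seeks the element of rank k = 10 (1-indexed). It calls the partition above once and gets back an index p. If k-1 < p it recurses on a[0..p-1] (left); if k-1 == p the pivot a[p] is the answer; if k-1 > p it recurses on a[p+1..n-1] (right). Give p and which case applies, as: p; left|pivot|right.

2; right

pivot = a[11] = -8; i = -1
j=0: a[0]=-5 > -8 → no swap
j=1: a[1]=-9 ≤ -8 → i=0, swap a[0],a[1] → -9 -5 -4 -6 -3 0 -1 -10 -7 3 1 -8
j=2: a[2]=-4 > -8 → no swap
j=3: a[3]=-6 > -8 → no swap
j=4: a[4]=-3 > -8 → no swap
j=5: a[5]=0 > -8 → no swap
j=6: a[6]=-1 > -8 → no swap
j=7: a[7]=-10 ≤ -8 → i=1, swap a[1],a[7] → -9 -10 -4 -6 -3 0 -1 -5 -7 3 1 -8
j=8: a[8]=-7 > -8 → no swap
j=9: a[9]=3 > -8 → no swap
j=10: a[10]=1 > -8 → no swap
final swap a[2],a[11] → -9 -10 -8 -6 -3 0 -1 -5 -7 3 1 -4; return 2
p = 2; k-1 = 9 > 2 ⇒ right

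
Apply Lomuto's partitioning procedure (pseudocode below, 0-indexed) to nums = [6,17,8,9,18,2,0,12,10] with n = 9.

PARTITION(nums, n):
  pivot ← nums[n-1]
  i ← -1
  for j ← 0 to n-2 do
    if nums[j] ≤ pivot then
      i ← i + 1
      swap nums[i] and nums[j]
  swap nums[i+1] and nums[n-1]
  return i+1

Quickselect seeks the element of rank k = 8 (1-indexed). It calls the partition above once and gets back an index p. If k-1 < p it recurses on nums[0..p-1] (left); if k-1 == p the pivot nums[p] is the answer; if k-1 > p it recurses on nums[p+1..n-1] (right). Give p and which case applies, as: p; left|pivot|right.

pivot=10, i=-1
j=0: 6≤10, i=0, swap(0,0) ⇒ [6,17,8,9,18,2,0,12,10]
j=1: 17>10, skip
j=2: 8≤10, i=1, swap(1,2) ⇒ [6,8,17,9,18,2,0,12,10]
j=3: 9≤10, i=2, swap(2,3) ⇒ [6,8,9,17,18,2,0,12,10]
j=4: 18>10, skip
j=5: 2≤10, i=3, swap(3,5) ⇒ [6,8,9,2,18,17,0,12,10]
j=6: 0≤10, i=4, swap(4,6) ⇒ [6,8,9,2,0,17,18,12,10]
j=7: 12>10, skip
swap(5,8) ⇒ [6,8,9,2,0,10,18,12,17]; return 5
p = 5; k-1 = 7 > 5 ⇒ right

5; right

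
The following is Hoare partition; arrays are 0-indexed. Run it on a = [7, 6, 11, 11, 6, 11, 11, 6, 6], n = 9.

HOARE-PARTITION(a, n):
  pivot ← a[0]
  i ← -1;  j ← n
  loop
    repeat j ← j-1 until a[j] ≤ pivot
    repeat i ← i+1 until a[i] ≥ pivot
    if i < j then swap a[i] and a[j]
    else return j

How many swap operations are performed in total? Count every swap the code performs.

pivot = a[0] = 7; i = -1, j = 9
j→8 (a[8]=6≤7), i→0 (a[0]=7≥7); i<j, swap → [6, 6, 11, 11, 6, 11, 11, 6, 7]
j→7 (a[7]=6≤7), i→2 (a[2]=11≥7); i<j, swap → [6, 6, 6, 11, 6, 11, 11, 11, 7]
j→4 (a[4]=6≤7), i→3 (a[3]=11≥7); i<j, swap → [6, 6, 6, 6, 11, 11, 11, 11, 7]
j→3, i→4; i≥j, return j=3. a = [6, 6, 6, 6, 11, 11, 11, 11, 7]

3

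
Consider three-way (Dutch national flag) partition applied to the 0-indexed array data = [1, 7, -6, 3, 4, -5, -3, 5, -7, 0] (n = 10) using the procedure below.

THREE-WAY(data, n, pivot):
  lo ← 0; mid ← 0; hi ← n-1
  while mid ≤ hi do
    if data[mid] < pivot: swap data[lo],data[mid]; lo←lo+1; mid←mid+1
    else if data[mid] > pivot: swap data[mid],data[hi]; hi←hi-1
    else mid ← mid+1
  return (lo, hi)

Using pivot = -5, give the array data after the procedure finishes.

[-7, -6, -5, 4, 3, -3, 5, 7, 0, 1]

pivot = -5; lo=0, mid=0, hi=9
data[mid]=1>-5: swap data[0],data[9]; hi=8 → [0, 7, -6, 3, 4, -5, -3, 5, -7, 1]
data[mid]=0>-5: swap data[0],data[8]; hi=7 → [-7, 7, -6, 3, 4, -5, -3, 5, 0, 1]
data[mid]=-7<-5: swap data[0],data[0]; lo=1,mid=1 → [-7, 7, -6, 3, 4, -5, -3, 5, 0, 1]
data[mid]=7>-5: swap data[1],data[7]; hi=6 → [-7, 5, -6, 3, 4, -5, -3, 7, 0, 1]
data[mid]=5>-5: swap data[1],data[6]; hi=5 → [-7, -3, -6, 3, 4, -5, 5, 7, 0, 1]
data[mid]=-3>-5: swap data[1],data[5]; hi=4 → [-7, -5, -6, 3, 4, -3, 5, 7, 0, 1]
data[mid]=-5=-5: mid=2
data[mid]=-6<-5: swap data[1],data[2]; lo=2,mid=3 → [-7, -6, -5, 3, 4, -3, 5, 7, 0, 1]
data[mid]=3>-5: swap data[3],data[4]; hi=3 → [-7, -6, -5, 4, 3, -3, 5, 7, 0, 1]
data[mid]=4>-5: swap data[3],data[3]; hi=2 → [-7, -6, -5, 4, 3, -3, 5, 7, 0, 1]
end: lo=2, hi=2; data = [-7, -6, -5, 4, 3, -3, 5, 7, 0, 1]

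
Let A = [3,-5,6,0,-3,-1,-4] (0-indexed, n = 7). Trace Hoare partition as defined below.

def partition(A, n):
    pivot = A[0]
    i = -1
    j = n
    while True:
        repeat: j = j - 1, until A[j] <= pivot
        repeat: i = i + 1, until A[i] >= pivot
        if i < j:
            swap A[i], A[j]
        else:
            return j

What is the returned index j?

4

pivot = A[0] = 3; i = -1, j = 7
j→6 (A[6]=-4≤3), i→0 (A[0]=3≥3); i<j, swap → [-4,-5,6,0,-3,-1,3]
j→5 (A[5]=-1≤3), i→2 (A[2]=6≥3); i<j, swap → [-4,-5,-1,0,-3,6,3]
j→4, i→5; i≥j, return j=4. A = [-4,-5,-1,0,-3,6,3]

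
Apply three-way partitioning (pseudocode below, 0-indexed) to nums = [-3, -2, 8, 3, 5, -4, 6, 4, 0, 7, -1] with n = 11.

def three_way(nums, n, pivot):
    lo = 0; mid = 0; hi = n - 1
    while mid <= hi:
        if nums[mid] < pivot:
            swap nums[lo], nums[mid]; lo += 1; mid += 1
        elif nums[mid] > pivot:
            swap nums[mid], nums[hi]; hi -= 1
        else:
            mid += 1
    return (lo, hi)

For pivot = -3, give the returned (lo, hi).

(1, 1)

lo=0 mid=0 hi=10
-3=-3: mid=1
-2>-3: swap(1,10), hi=9 ⇒ [-3, -1, 8, 3, 5, -4, 6, 4, 0, 7, -2]
-1>-3: swap(1,9), hi=8 ⇒ [-3, 7, 8, 3, 5, -4, 6, 4, 0, -1, -2]
7>-3: swap(1,8), hi=7 ⇒ [-3, 0, 8, 3, 5, -4, 6, 4, 7, -1, -2]
0>-3: swap(1,7), hi=6 ⇒ [-3, 4, 8, 3, 5, -4, 6, 0, 7, -1, -2]
4>-3: swap(1,6), hi=5 ⇒ [-3, 6, 8, 3, 5, -4, 4, 0, 7, -1, -2]
6>-3: swap(1,5), hi=4 ⇒ [-3, -4, 8, 3, 5, 6, 4, 0, 7, -1, -2]
-4<-3: swap(0,1), lo=1 mid=2 ⇒ [-4, -3, 8, 3, 5, 6, 4, 0, 7, -1, -2]
8>-3: swap(2,4), hi=3 ⇒ [-4, -3, 5, 3, 8, 6, 4, 0, 7, -1, -2]
5>-3: swap(2,3), hi=2 ⇒ [-4, -3, 3, 5, 8, 6, 4, 0, 7, -1, -2]
3>-3: swap(2,2), hi=1 ⇒ [-4, -3, 3, 5, 8, 6, 4, 0, 7, -1, -2]
done. lo=1 hi=1; nums=[-4, -3, 3, 5, 8, 6, 4, 0, 7, -1, -2]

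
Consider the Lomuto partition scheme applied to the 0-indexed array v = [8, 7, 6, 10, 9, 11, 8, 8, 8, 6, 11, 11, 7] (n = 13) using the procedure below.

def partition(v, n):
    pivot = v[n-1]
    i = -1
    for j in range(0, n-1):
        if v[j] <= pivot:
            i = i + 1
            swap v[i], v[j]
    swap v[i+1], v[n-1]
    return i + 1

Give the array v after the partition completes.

pivot = v[12] = 7; i = -1
j=0: v[0]=8 > 7 → no swap
j=1: v[1]=7 ≤ 7 → i=0, swap v[0],v[1] → [7, 8, 6, 10, 9, 11, 8, 8, 8, 6, 11, 11, 7]
j=2: v[2]=6 ≤ 7 → i=1, swap v[1],v[2] → [7, 6, 8, 10, 9, 11, 8, 8, 8, 6, 11, 11, 7]
j=3: v[3]=10 > 7 → no swap
j=4: v[4]=9 > 7 → no swap
j=5: v[5]=11 > 7 → no swap
j=6: v[6]=8 > 7 → no swap
j=7: v[7]=8 > 7 → no swap
j=8: v[8]=8 > 7 → no swap
j=9: v[9]=6 ≤ 7 → i=2, swap v[2],v[9] → [7, 6, 6, 10, 9, 11, 8, 8, 8, 8, 11, 11, 7]
j=10: v[10]=11 > 7 → no swap
j=11: v[11]=11 > 7 → no swap
final swap v[3],v[12] → [7, 6, 6, 7, 9, 11, 8, 8, 8, 8, 11, 11, 10]; return 3

[7, 6, 6, 7, 9, 11, 8, 8, 8, 8, 11, 11, 10]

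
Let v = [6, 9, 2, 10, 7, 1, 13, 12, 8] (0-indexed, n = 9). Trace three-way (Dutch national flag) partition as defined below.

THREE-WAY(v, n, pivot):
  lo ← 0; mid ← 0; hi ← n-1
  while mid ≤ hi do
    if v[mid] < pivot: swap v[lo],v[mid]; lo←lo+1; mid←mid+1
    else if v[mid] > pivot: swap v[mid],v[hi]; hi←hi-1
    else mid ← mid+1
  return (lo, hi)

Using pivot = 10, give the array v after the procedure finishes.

[6, 9, 2, 7, 1, 8, 10, 12, 13]

pivot = 10; lo=0, mid=0, hi=8
v[mid]=6<10: swap v[0],v[0]; lo=1,mid=1 → [6, 9, 2, 10, 7, 1, 13, 12, 8]
v[mid]=9<10: swap v[1],v[1]; lo=2,mid=2 → [6, 9, 2, 10, 7, 1, 13, 12, 8]
v[mid]=2<10: swap v[2],v[2]; lo=3,mid=3 → [6, 9, 2, 10, 7, 1, 13, 12, 8]
v[mid]=10=10: mid=4
v[mid]=7<10: swap v[3],v[4]; lo=4,mid=5 → [6, 9, 2, 7, 10, 1, 13, 12, 8]
v[mid]=1<10: swap v[4],v[5]; lo=5,mid=6 → [6, 9, 2, 7, 1, 10, 13, 12, 8]
v[mid]=13>10: swap v[6],v[8]; hi=7 → [6, 9, 2, 7, 1, 10, 8, 12, 13]
v[mid]=8<10: swap v[5],v[6]; lo=6,mid=7 → [6, 9, 2, 7, 1, 8, 10, 12, 13]
v[mid]=12>10: swap v[7],v[7]; hi=6 → [6, 9, 2, 7, 1, 8, 10, 12, 13]
end: lo=6, hi=6; v = [6, 9, 2, 7, 1, 8, 10, 12, 13]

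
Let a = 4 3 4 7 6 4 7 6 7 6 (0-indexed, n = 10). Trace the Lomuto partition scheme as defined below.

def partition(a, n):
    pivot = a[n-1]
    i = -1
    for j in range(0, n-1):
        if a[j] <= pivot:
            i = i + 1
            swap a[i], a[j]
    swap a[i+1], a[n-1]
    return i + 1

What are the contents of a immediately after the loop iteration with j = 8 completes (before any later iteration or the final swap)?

pivot=6, i=-1
j=0: 4≤6, i=0, swap(0,0) ⇒ 4 3 4 7 6 4 7 6 7 6
j=1: 3≤6, i=1, swap(1,1) ⇒ 4 3 4 7 6 4 7 6 7 6
j=2: 4≤6, i=2, swap(2,2) ⇒ 4 3 4 7 6 4 7 6 7 6
j=3: 7>6, skip
j=4: 6≤6, i=3, swap(3,4) ⇒ 4 3 4 6 7 4 7 6 7 6
j=5: 4≤6, i=4, swap(4,5) ⇒ 4 3 4 6 4 7 7 6 7 6
j=6: 7>6, skip
j=7: 6≤6, i=5, swap(5,7) ⇒ 4 3 4 6 4 6 7 7 7 6
j=8: 7>6, skip
(after j=8) a = 4 3 4 6 4 6 7 7 7 6

4 3 4 6 4 6 7 7 7 6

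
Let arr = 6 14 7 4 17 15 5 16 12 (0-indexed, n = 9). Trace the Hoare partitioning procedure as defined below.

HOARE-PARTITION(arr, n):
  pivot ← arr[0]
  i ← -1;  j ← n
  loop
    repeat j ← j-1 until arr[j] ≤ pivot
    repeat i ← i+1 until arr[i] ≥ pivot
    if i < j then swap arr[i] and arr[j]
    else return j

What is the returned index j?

pivot = arr[0] = 6; i = -1, j = 9
j→6 (arr[6]=5≤6), i→0 (arr[0]=6≥6); i<j, swap → 5 14 7 4 17 15 6 16 12
j→3 (arr[3]=4≤6), i→1 (arr[1]=14≥6); i<j, swap → 5 4 7 14 17 15 6 16 12
j→1, i→2; i≥j, return j=1. arr = 5 4 7 14 17 15 6 16 12

1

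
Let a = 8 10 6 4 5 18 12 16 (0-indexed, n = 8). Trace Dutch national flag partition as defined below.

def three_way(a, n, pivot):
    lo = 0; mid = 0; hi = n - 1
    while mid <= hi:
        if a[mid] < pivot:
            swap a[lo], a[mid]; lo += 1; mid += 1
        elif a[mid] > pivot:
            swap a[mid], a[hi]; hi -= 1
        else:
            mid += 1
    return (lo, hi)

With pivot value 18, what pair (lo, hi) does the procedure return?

pivot = 18; lo=0, mid=0, hi=7
a[mid]=8<18: swap a[0],a[0]; lo=1,mid=1 → 8 10 6 4 5 18 12 16
a[mid]=10<18: swap a[1],a[1]; lo=2,mid=2 → 8 10 6 4 5 18 12 16
a[mid]=6<18: swap a[2],a[2]; lo=3,mid=3 → 8 10 6 4 5 18 12 16
a[mid]=4<18: swap a[3],a[3]; lo=4,mid=4 → 8 10 6 4 5 18 12 16
a[mid]=5<18: swap a[4],a[4]; lo=5,mid=5 → 8 10 6 4 5 18 12 16
a[mid]=18=18: mid=6
a[mid]=12<18: swap a[5],a[6]; lo=6,mid=7 → 8 10 6 4 5 12 18 16
a[mid]=16<18: swap a[6],a[7]; lo=7,mid=8 → 8 10 6 4 5 12 16 18
end: lo=7, hi=7; a = 8 10 6 4 5 12 16 18

(7, 7)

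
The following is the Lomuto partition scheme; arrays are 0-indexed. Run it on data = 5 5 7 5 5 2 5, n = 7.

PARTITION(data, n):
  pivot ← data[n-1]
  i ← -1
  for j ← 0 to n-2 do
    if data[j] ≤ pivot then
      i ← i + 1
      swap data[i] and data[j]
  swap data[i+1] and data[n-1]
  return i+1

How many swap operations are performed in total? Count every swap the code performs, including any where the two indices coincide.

pivot = data[6] = 5; i = -1
j=0: data[0]=5 ≤ 5 → i=0, swap data[0],data[0] (no change) → 5 5 7 5 5 2 5
j=1: data[1]=5 ≤ 5 → i=1, swap data[1],data[1] (no change) → 5 5 7 5 5 2 5
j=2: data[2]=7 > 5 → no swap
j=3: data[3]=5 ≤ 5 → i=2, swap data[2],data[3] → 5 5 5 7 5 2 5
j=4: data[4]=5 ≤ 5 → i=3, swap data[3],data[4] → 5 5 5 5 7 2 5
j=5: data[5]=2 ≤ 5 → i=4, swap data[4],data[5] → 5 5 5 5 2 7 5
final swap data[5],data[6] → 5 5 5 5 2 5 7; return 5

6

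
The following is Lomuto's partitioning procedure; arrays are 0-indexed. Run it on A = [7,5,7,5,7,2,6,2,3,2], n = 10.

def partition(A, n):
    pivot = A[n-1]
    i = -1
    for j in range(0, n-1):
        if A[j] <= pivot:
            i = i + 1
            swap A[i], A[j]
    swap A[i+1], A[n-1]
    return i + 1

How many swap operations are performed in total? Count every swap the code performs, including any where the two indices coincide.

pivot = A[9] = 2; i = -1
j=0: A[0]=7 > 2 → no swap
j=1: A[1]=5 > 2 → no swap
j=2: A[2]=7 > 2 → no swap
j=3: A[3]=5 > 2 → no swap
j=4: A[4]=7 > 2 → no swap
j=5: A[5]=2 ≤ 2 → i=0, swap A[0],A[5] → [2,5,7,5,7,7,6,2,3,2]
j=6: A[6]=6 > 2 → no swap
j=7: A[7]=2 ≤ 2 → i=1, swap A[1],A[7] → [2,2,7,5,7,7,6,5,3,2]
j=8: A[8]=3 > 2 → no swap
final swap A[2],A[9] → [2,2,2,5,7,7,6,5,3,7]; return 2

3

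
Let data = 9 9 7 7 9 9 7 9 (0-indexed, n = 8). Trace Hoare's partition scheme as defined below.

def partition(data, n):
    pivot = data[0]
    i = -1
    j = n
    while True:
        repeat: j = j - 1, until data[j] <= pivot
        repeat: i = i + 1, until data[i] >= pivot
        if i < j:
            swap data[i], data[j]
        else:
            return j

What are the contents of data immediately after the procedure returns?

pivot=9
j stops at 7 (9), i stops at 0 (9); swap ⇒ 9 9 7 7 9 9 7 9
j stops at 6 (7), i stops at 1 (9); swap ⇒ 9 7 7 7 9 9 9 9
j stops at 5 (9), i stops at 4 (9); swap ⇒ 9 7 7 7 9 9 9 9
j stops at 4, i stops at 5; i≥j ⇒ return 4. data=9 7 7 7 9 9 9 9

9 7 7 7 9 9 9 9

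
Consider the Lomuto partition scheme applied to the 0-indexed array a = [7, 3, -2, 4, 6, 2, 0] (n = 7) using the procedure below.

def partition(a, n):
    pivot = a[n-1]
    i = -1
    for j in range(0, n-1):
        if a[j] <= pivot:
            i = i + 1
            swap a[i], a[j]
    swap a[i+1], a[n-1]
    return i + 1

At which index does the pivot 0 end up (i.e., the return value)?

pivot=0, i=-1
j=0: 7>0, skip
j=1: 3>0, skip
j=2: -2≤0, i=0, swap(0,2) ⇒ [-2, 3, 7, 4, 6, 2, 0]
j=3: 4>0, skip
j=4: 6>0, skip
j=5: 2>0, skip
swap(1,6) ⇒ [-2, 0, 7, 4, 6, 2, 3]; return 1

1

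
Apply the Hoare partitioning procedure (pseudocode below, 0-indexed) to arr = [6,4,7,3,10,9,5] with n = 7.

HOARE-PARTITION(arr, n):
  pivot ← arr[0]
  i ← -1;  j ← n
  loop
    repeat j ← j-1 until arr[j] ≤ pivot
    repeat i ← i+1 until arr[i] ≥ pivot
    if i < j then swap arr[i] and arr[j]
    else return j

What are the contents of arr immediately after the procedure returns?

pivot = arr[0] = 6; i = -1, j = 7
j→6 (arr[6]=5≤6), i→0 (arr[0]=6≥6); i<j, swap → [5,4,7,3,10,9,6]
j→3 (arr[3]=3≤6), i→2 (arr[2]=7≥6); i<j, swap → [5,4,3,7,10,9,6]
j→2, i→3; i≥j, return j=2. arr = [5,4,3,7,10,9,6]

[5,4,3,7,10,9,6]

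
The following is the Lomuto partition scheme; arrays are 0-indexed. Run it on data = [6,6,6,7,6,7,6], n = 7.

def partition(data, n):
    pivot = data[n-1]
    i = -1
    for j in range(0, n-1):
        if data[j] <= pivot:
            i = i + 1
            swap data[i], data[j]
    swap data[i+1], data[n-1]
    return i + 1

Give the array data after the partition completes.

[6,6,6,6,6,7,7]

pivot=6, i=-1
j=0: 6≤6, i=0, swap(0,0) ⇒ [6,6,6,7,6,7,6]
j=1: 6≤6, i=1, swap(1,1) ⇒ [6,6,6,7,6,7,6]
j=2: 6≤6, i=2, swap(2,2) ⇒ [6,6,6,7,6,7,6]
j=3: 7>6, skip
j=4: 6≤6, i=3, swap(3,4) ⇒ [6,6,6,6,7,7,6]
j=5: 7>6, skip
swap(4,6) ⇒ [6,6,6,6,6,7,7]; return 4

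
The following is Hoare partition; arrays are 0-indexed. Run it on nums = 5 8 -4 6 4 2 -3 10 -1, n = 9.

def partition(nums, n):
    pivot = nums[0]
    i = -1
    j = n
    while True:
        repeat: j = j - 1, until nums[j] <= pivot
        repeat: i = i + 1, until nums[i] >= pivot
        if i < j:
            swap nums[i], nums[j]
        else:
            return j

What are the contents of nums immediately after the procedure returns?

-1 -3 -4 2 4 6 8 10 5

pivot = nums[0] = 5; i = -1, j = 9
j→8 (nums[8]=-1≤5), i→0 (nums[0]=5≥5); i<j, swap → -1 8 -4 6 4 2 -3 10 5
j→6 (nums[6]=-3≤5), i→1 (nums[1]=8≥5); i<j, swap → -1 -3 -4 6 4 2 8 10 5
j→5 (nums[5]=2≤5), i→3 (nums[3]=6≥5); i<j, swap → -1 -3 -4 2 4 6 8 10 5
j→4, i→5; i≥j, return j=4. nums = -1 -3 -4 2 4 6 8 10 5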